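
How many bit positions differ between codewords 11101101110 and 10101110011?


Count differing positions: . ^ . . . . ^ ^ ^ . ^ = 5 differences

5


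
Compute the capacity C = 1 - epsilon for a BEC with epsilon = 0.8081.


C = 1 - epsilon = 1 - 0.8081 = 0.1919

0.1919 bits


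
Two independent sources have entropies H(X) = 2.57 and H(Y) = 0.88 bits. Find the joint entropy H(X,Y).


For independent variables, H(X,Y) = H(X) + H(Y) = 2.57 + 0.88 = 3.45

3.45 bits


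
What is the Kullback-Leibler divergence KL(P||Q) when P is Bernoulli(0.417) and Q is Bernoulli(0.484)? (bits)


KL = p*log2(p/q) + (1-p)*log2((1-p)/(1-q)) = 0.417*log2(0.417/0.484) + 0.583*log2(0.583/0.516) = 0.013

0.013 bits


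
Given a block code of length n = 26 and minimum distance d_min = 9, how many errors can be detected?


Detection capability = d_min - 1 = 9 - 1 = 8

8 errors


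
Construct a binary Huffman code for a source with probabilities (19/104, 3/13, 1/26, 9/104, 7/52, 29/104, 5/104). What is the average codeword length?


Huffman construction (repeatedly merge the two least-probable nodes; each merge adds 1 bit to every symbol beneath it): 1/26 + 5/104 = 9/104; 9/104 + 9/104 = 9/52; 7/52 + 9/52 = 4/13; 19/104 + 3/13 = 43/104; 29/104 + 4/13 = 61/104; 43/104 + 61/104 = 1. Resulting codeword lengths (in the order the probabilities were given): (2, 2, 5, 4, 3, 2, 5). L_avg = sum(p_i * l_i) = 19/104*2 + 3/13*2 + 1/26*5 + 9/104*4 + 7/52*3 + 29/104*2 + 5/104*5 = 267/104 = 2.5673

2.5673 bits


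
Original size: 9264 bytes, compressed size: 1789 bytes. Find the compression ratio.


Ratio = original / compressed = 9264 / 1789 = 5.1783

5.1783


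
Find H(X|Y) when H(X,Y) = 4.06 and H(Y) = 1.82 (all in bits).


H(X|Y) = H(X,Y) - H(Y) = 4.06 - 1.82 = 2.24

2.24 bits


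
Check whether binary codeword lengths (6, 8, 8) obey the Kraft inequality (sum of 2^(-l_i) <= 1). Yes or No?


Kraft sum = sum(2^(-l_i)) = 0.0234, need <= 1. Result: satisfied (a binary prefix-free code with these lengths exists)

Yes


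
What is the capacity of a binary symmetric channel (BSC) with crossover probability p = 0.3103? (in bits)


H(p) = -p*log2(p) - (1-p)*log2(1-p) = -0.3103*log2(0.3103) - 0.6897*log2(0.6897) = 0.523868 + 0.369651 = 0.8935. C = 1 - H(p) = 1 - 0.8935 = 0.1065

0.1065 bits


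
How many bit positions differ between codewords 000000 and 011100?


Count differing positions: . ^ ^ ^ . . = 3 differences

3


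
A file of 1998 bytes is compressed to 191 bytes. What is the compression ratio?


Ratio = original / compressed = 1998 / 191 = 10.4607

10.4607


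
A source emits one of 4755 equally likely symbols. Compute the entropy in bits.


H = log2(n) = log2(4755) = 12.2152

12.2152 bits


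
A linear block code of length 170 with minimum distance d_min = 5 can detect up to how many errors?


Detection capability = d_min - 1 = 5 - 1 = 4

4 errors


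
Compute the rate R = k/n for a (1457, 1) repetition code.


Rate = k/n = 1/1457

1/1457


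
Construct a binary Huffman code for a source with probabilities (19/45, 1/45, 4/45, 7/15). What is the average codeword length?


Huffman construction (repeatedly merge the two least-probable nodes; each merge adds 1 bit to every symbol beneath it): 1/45 + 4/45 = 1/9; 1/9 + 19/45 = 8/15; 7/15 + 8/15 = 1. Resulting codeword lengths (in the order the probabilities were given): (2, 3, 3, 1). L_avg = sum(p_i * l_i) = 19/45*2 + 1/45*3 + 4/45*3 + 7/15*1 = 74/45 = 1.6444

1.6444 bits


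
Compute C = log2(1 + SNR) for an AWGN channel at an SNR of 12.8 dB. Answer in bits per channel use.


SNR_linear = 10^(12.8/10) = 19.0546; C = log2(1 + SNR_linear) = log2(1 + 19.0546) = 4.3259

4.3259 bits/channel use


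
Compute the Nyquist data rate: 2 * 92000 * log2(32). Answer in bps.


Rate = 2 * B * log2(M) = 2 * 92000 * 5.0 = 920000.0

920000.0 bps


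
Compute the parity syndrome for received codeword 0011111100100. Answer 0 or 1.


Syndrome = XOR of all bits = 0 XOR 0 XOR 1 XOR 1 XOR 1 XOR 1 XOR 1 XOR 1 XOR 0 XOR 0 XOR 1 XOR 0 XOR 0 = 1

1


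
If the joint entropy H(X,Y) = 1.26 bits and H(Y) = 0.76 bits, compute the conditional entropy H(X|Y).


H(X|Y) = H(X,Y) - H(Y) = 1.26 - 0.76 = 0.5

0.5 bits


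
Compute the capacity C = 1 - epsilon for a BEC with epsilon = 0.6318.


C = 1 - epsilon = 1 - 0.6318 = 0.3682

0.3682 bits


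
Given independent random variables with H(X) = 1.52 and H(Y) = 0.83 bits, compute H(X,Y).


For independent variables, H(X,Y) = H(X) + H(Y) = 1.52 + 0.83 = 2.35

2.35 bits


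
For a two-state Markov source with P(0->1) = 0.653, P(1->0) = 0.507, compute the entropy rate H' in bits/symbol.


Stationary distribution: pi_0 = p10/(p01+p10) = 0.4371, pi_1 = 0.5629. Entropy rate H' = pi_0*H(p01) + pi_1*H(p10) = 0.4371*0.9314 + 0.5629*0.9999 = 0.9699

0.9699 bits/symbol


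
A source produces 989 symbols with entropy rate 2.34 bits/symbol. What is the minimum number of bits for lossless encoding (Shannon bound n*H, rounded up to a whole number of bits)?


Minimum bits >= n * H = 989 * 2.34 = 2314.26, rounded up to a whole number of bits = 2315

2315 bits


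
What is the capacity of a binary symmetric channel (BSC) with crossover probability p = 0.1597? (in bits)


H(p) = -p*log2(p) - (1-p)*log2(1-p) = -0.1597*log2(0.1597) - 0.8403*log2(0.8403) = 0.422656 + 0.210935 = 0.6336. C = 1 - H(p) = 1 - 0.6336 = 0.3664

0.3664 bits


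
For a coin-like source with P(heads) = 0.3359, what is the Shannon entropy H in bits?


H = -p*log2(p) - (1-p)*log2(1-p). -0.3359*log2(0.3359) = 0.528672; -0.6641*log2(0.6641) = 0.392169. H = 0.528672 + 0.392169 = 0.9208

0.9208 bits


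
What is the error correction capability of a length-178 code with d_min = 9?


Correction capability = floor((d-1)/2) = floor((9-1)/2) = 4

4 errors


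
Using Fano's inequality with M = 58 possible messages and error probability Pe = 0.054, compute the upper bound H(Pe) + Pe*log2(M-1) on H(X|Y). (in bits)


H(Pe) = -Pe*log2(Pe) - (1-Pe)*log2(1-Pe) = -0.054*log2(0.054) - 0.946*log2(0.946) = 0.227388 + 0.075763 = 0.3032. Pe*log2(M-1) = 0.054*log2(57) = 0.314976. Bound = H(Pe) + Pe*log2(M-1) = 0.227388 + 0.075763 + 0.314976 = 0.6181

0.6181 bits


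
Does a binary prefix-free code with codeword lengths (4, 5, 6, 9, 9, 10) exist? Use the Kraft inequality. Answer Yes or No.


Kraft sum = sum(2^(-l_i)) = 0.1143, need <= 1. Result: satisfied (a binary prefix-free code with these lengths exists)

Yes


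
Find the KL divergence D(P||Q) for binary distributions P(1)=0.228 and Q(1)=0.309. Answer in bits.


KL = p*log2(p/q) + (1-p)*log2((1-p)/(1-q)) = 0.228*log2(0.228/0.309) + 0.772*log2(0.772/0.691) = 0.0235

0.0235 bits


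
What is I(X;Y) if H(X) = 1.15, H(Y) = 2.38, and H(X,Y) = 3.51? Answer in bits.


I(X;Y) = H(X) + H(Y) - H(X,Y) = 1.15 + 2.38 - 3.51 = 0.02

0.02 bits


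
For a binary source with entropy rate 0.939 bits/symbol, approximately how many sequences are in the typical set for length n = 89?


log2|A_typical| = nH = 89 * 0.939 = 83.571, so |A_typical| ~ 2^83.571 = 1.437e+25

1.437e+25


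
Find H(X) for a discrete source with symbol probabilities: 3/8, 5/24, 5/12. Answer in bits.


H = -sum(p_i * log2(p_i)). Terms: -(3/8)*log2(3/8) = 0.530639; -(5/24)*log2(5/24) = 0.471466; -(5/12)*log2(5/12) = 0.526264. H = 0.530639 + 0.471466 + 0.526264 = 1.5284

1.5284 bits


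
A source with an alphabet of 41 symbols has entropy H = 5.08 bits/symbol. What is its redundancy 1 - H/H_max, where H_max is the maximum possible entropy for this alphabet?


H_max = log2(K) = log2(41) = 5.3576 bits/symbol. Redundancy = 1 - H/H_max = 1 - 5.08/5.3576 = 1 - 0.9482 = 0.0518

0.0518


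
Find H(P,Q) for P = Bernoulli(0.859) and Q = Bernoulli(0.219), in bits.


H(P,Q) = -p*log2(q) - (1-p)*log2(1-q). -0.859*log2(0.219) = 1.882067; -0.141*log2(0.781) = 0.050281. H(P,Q) = 1.882067 + 0.050281 = 1.9323

1.9323 bits


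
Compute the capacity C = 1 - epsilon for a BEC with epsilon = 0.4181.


C = 1 - epsilon = 1 - 0.4181 = 0.5819

0.5819 bits


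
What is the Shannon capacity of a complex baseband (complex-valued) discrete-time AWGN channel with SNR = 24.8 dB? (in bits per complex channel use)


SNR_linear = 10^(24.8/10) = 301.9952; C = log2(1 + SNR_linear) = log2(1 + 301.9952) = 8.2432

8.2432 bits/channel use


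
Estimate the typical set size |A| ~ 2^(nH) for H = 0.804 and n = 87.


log2|A_typical| = nH = 87 * 0.804 = 69.948, so |A_typical| ~ 2^69.948 = 1.139e+21

1.139e+21


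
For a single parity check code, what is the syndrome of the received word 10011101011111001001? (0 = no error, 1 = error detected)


Syndrome = XOR of all bits = 1 XOR 0 XOR 0 XOR 1 XOR 1 XOR 1 XOR 0 XOR 1 XOR 0 XOR 1 XOR 1 XOR 1 XOR 1 XOR 1 XOR 0 XOR 0 XOR 1 XOR 0 XOR 0 XOR 1 = 0

0


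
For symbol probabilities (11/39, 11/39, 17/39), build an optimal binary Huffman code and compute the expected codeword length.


Huffman construction (repeatedly merge the two least-probable nodes; each merge adds 1 bit to every symbol beneath it): 11/39 + 11/39 = 22/39; 17/39 + 22/39 = 1. Resulting codeword lengths (in the order the probabilities were given): (2, 2, 1). L_avg = sum(p_i * l_i) = 11/39*2 + 11/39*2 + 17/39*1 = 61/39 = 1.5641

1.5641 bits


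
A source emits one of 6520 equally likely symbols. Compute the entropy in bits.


H = log2(n) = log2(6520) = 12.6707

12.6707 bits


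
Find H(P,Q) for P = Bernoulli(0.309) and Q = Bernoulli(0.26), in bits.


H(P,Q) = -p*log2(q) - (1-p)*log2(1-q). -0.309*log2(0.26) = 0.600516; -0.691*log2(0.74) = 0.300172. H(P,Q) = 0.600516 + 0.300172 = 0.9007

0.9007 bits


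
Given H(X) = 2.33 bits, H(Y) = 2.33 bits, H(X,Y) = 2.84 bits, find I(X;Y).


I(X;Y) = H(X) + H(Y) - H(X,Y) = 2.33 + 2.33 - 2.84 = 1.82

1.82 bits


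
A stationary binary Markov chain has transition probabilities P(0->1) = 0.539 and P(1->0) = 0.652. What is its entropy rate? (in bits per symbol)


Stationary distribution: pi_0 = p10/(p01+p10) = 0.5474, pi_1 = 0.4526. Entropy rate H' = pi_0*H(p01) + pi_1*H(p10) = 0.5474*0.9956 + 0.4526*0.9323 = 0.9669

0.9669 bits/symbol


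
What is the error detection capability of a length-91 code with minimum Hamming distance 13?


Detection capability = d_min - 1 = 13 - 1 = 12

12 errors


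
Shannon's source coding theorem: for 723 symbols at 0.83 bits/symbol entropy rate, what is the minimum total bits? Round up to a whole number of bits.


Minimum bits >= n * H = 723 * 0.83 = 600.09, rounded up to a whole number of bits = 601

601 bits


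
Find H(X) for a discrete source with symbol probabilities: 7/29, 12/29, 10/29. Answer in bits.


H = -sum(p_i * log2(p_i)). Terms: -(7/29)*log2(7/29) = 0.494979; -(12/29)*log2(12/29) = 0.526766; -(10/29)*log2(10/29) = 0.529673. H = 0.494979 + 0.526766 + 0.529673 = 1.5514

1.5514 bits


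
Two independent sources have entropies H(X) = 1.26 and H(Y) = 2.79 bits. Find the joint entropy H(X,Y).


For independent variables, H(X,Y) = H(X) + H(Y) = 1.26 + 2.79 = 4.05

4.05 bits


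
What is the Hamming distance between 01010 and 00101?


Count differing positions: . ^ ^ ^ ^ = 4 differences

4


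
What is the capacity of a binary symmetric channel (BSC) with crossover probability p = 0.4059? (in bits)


H(p) = -p*log2(p) - (1-p)*log2(1-p) = -0.4059*log2(0.4059) - 0.5941*log2(0.5941) = 0.527996 + 0.446301 = 0.9743. C = 1 - H(p) = 1 - 0.9743 = 0.0257

0.0257 bits


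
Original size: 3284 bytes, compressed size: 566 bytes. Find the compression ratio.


Ratio = original / compressed = 3284 / 566 = 5.8021

5.8021


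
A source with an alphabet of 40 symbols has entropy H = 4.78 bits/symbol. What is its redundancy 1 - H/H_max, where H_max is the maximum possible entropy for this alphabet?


H_max = log2(K) = log2(40) = 5.3219 bits/symbol. Redundancy = 1 - H/H_max = 1 - 4.78/5.3219 = 1 - 0.8982 = 0.1018

0.1018


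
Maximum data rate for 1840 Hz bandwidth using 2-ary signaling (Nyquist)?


Rate = 2 * B * log2(M) = 2 * 1840 * 1.0 = 3680.0

3680.0 bps


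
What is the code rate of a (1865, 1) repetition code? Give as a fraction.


Rate = k/n = 1/1865

1/1865


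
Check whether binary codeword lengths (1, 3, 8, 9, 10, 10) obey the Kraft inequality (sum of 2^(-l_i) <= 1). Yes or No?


Kraft sum = sum(2^(-l_i)) = 0.6328, need <= 1. Result: satisfied (a binary prefix-free code with these lengths exists)

Yes


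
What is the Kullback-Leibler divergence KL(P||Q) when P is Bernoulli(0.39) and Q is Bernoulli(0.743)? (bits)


KL = p*log2(p/q) + (1-p)*log2((1-p)/(1-q)) = 0.39*log2(0.39/0.743) + 0.61*log2(0.61/0.257) = 0.398

0.398 bits


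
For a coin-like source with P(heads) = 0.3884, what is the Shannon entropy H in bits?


H = -p*log2(p) - (1-p)*log2(1-p). -0.3884*log2(0.3884) = 0.529927; -0.6116*log2(0.6116) = 0.433832. H = 0.529927 + 0.433832 = 0.9638

0.9638 bits


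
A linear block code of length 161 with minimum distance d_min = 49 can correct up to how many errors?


Correction capability = floor((d-1)/2) = floor((49-1)/2) = 24

24 errors


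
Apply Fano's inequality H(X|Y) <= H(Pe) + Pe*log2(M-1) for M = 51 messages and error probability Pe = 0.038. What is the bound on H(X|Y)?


H(Pe) = -Pe*log2(Pe) - (1-Pe)*log2(1-Pe) = -0.038*log2(0.038) - 0.962*log2(0.962) = 0.179279 + 0.053767 = 0.233. Pe*log2(M-1) = 0.038*log2(50) = 0.214467. Bound = H(Pe) + Pe*log2(M-1) = 0.179279 + 0.053767 + 0.214467 = 0.4475

0.4475 bits


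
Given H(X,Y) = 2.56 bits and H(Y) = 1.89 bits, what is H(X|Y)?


H(X|Y) = H(X,Y) - H(Y) = 2.56 - 1.89 = 0.67

0.67 bits


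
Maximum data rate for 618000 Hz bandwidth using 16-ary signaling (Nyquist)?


Rate = 2 * B * log2(M) = 2 * 618000 * 4.0 = 4944000.0

4944000.0 bps


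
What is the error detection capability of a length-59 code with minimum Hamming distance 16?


Detection capability = d_min - 1 = 16 - 1 = 15

15 errors


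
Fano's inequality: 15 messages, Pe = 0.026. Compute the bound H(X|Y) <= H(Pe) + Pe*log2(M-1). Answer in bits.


H(Pe) = -Pe*log2(Pe) - (1-Pe)*log2(1-Pe) = -0.026*log2(0.026) - 0.974*log2(0.974) = 0.136899 + 0.037018 = 0.1739. Pe*log2(M-1) = 0.026*log2(14) = 0.098991. Bound = H(Pe) + Pe*log2(M-1) = 0.136899 + 0.037018 + 0.098991 = 0.2729

0.2729 bits


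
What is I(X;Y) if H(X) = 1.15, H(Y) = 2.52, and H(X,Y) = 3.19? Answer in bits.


I(X;Y) = H(X) + H(Y) - H(X,Y) = 1.15 + 2.52 - 3.19 = 0.48

0.48 bits


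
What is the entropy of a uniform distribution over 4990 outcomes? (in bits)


H = log2(n) = log2(4990) = 12.2848

12.2848 bits


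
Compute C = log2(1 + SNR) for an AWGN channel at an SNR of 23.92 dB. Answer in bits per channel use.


SNR_linear = 10^(23.92/10) = 246.6039; C = log2(1 + SNR_linear) = log2(1 + 246.6039) = 7.9519

7.9519 bits/channel use


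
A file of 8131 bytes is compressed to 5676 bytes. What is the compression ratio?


Ratio = original / compressed = 8131 / 5676 = 1.4325

1.4325


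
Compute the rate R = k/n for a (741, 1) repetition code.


Rate = k/n = 1/741

1/741


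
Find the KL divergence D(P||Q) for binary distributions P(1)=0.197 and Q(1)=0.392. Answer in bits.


KL = p*log2(p/q) + (1-p)*log2((1-p)/(1-q)) = 0.197*log2(0.197/0.392) + 0.803*log2(0.803/0.608) = 0.1267

0.1267 bits


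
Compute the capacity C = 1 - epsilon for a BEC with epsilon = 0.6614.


C = 1 - epsilon = 1 - 0.6614 = 0.3386

0.3386 bits


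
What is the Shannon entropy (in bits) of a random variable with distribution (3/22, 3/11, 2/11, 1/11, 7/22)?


H = -sum(p_i * log2(p_i)). Terms: -(3/22)*log2(3/22) = 0.391973; -(3/11)*log2(3/11) = 0.511219; -(2/11)*log2(2/11) = 0.447169; -(1/11)*log2(1/11) = 0.314494; -(7/22)*log2(7/22) = 0.525661. H = 0.391973 + 0.511219 + 0.447169 + 0.314494 + 0.525661 = 2.1905

2.1905 bits


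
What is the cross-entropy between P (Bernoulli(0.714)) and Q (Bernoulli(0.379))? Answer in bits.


H(P,Q) = -p*log2(q) - (1-p)*log2(1-q). -0.714*log2(0.379) = 0.999407; -0.286*log2(0.621) = 0.196578. H(P,Q) = 0.999407 + 0.196578 = 1.196

1.196 bits


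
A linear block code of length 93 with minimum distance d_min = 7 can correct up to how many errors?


Correction capability = floor((d-1)/2) = floor((7-1)/2) = 3

3 errors


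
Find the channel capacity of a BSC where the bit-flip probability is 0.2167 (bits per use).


H(p) = -p*log2(p) - (1-p)*log2(1-p) = -0.2167*log2(0.2167) - 0.7833*log2(0.7833) = 0.478090 + 0.276006 = 0.7541. C = 1 - H(p) = 1 - 0.7541 = 0.2459

0.2459 bits


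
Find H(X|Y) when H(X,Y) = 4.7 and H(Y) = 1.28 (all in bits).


H(X|Y) = H(X,Y) - H(Y) = 4.7 - 1.28 = 3.42

3.42 bits


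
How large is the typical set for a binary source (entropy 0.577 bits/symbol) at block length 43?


log2|A_typical| = nH = 43 * 0.577 = 24.811, so |A_typical| ~ 2^24.811 = 2.943e+07

2.943e+07


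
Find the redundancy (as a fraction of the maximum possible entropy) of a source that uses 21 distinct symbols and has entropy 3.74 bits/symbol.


H_max = log2(K) = log2(21) = 4.3923 bits/symbol. Redundancy = 1 - H/H_max = 1 - 3.74/4.3923 = 1 - 0.8515 = 0.1485

0.1485


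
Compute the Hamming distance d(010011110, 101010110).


Count differing positions: ^ ^ ^ . . ^ . . . = 4 differences

4


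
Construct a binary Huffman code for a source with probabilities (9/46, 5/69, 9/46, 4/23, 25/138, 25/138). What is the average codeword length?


Huffman construction (repeatedly merge the two least-probable nodes; each merge adds 1 bit to every symbol beneath it): 5/69 + 4/23 = 17/69; 25/138 + 25/138 = 25/69; 9/46 + 9/46 = 9/23; 17/69 + 25/69 = 14/23; 9/23 + 14/23 = 1. Resulting codeword lengths (in the order the probabilities were given): (2, 3, 2, 3, 3, 3). L_avg = sum(p_i * l_i) = 9/46*2 + 5/69*3 + 9/46*2 + 4/23*3 + 25/138*3 + 25/138*3 = 60/23 = 2.6087

2.6087 bits


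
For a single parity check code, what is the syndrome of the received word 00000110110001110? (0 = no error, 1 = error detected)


Syndrome = XOR of all bits = 0 XOR 0 XOR 0 XOR 0 XOR 0 XOR 1 XOR 1 XOR 0 XOR 1 XOR 1 XOR 0 XOR 0 XOR 0 XOR 1 XOR 1 XOR 1 XOR 0 = 1

1


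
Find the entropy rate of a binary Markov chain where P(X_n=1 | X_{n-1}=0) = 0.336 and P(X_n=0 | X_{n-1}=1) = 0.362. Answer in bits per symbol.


Stationary distribution: pi_0 = p10/(p01+p10) = 0.5186, pi_1 = 0.4814. Entropy rate H' = pi_0*H(p01) + pi_1*H(p10) = 0.5186*0.9209 + 0.4814*0.9443 = 0.9322

0.9322 bits/symbol


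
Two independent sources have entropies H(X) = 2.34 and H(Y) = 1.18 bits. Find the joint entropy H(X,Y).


For independent variables, H(X,Y) = H(X) + H(Y) = 2.34 + 1.18 = 3.52

3.52 bits


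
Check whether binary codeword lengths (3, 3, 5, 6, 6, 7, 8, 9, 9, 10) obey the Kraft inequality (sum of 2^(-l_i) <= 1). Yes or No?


Kraft sum = sum(2^(-l_i)) = 0.3291, need <= 1. Result: satisfied (a binary prefix-free code with these lengths exists)

Yes


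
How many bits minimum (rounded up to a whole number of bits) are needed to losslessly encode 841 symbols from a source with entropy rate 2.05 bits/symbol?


Minimum bits >= n * H = 841 * 2.05 = 1724.05, rounded up to a whole number of bits = 1725

1725 bits


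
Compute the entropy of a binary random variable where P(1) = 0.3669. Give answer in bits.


H = -p*log2(p) - (1-p)*log2(1-p). -0.3669*log2(0.3669) = 0.530736; -0.6331*log2(0.6331) = 0.417526. H = 0.530736 + 0.417526 = 0.9483

0.9483 bits


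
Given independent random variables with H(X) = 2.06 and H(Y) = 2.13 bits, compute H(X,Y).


For independent variables, H(X,Y) = H(X) + H(Y) = 2.06 + 2.13 = 4.19

4.19 bits


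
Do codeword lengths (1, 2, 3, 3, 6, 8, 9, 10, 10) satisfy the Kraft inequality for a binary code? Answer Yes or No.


Kraft sum = sum(2^(-l_i)) = 1.0234, need <= 1. Result: violated (a binary prefix-free code with these lengths cannot exist)

No


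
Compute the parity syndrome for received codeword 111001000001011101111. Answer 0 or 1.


Syndrome = XOR of all bits = 1 XOR 1 XOR 1 XOR 0 XOR 0 XOR 1 XOR 0 XOR 0 XOR 0 XOR 0 XOR 0 XOR 1 XOR 0 XOR 1 XOR 1 XOR 1 XOR 0 XOR 1 XOR 1 XOR 1 XOR 1 = 0

0


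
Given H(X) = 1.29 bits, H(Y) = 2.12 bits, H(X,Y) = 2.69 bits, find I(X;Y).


I(X;Y) = H(X) + H(Y) - H(X,Y) = 1.29 + 2.12 - 2.69 = 0.72

0.72 bits


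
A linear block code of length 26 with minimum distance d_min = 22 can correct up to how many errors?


Correction capability = floor((d-1)/2) = floor((22-1)/2) = 10

10 errors


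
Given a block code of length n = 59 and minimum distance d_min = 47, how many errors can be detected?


Detection capability = d_min - 1 = 47 - 1 = 46

46 errors


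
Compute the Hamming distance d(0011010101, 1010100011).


Count differing positions: ^ . . ^ ^ ^ . ^ ^ . = 6 differences

6


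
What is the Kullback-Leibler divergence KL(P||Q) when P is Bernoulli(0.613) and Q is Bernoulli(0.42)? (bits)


KL = p*log2(p/q) + (1-p)*log2((1-p)/(1-q)) = 0.613*log2(0.613/0.42) + 0.387*log2(0.387/0.58) = 0.1085

0.1085 bits


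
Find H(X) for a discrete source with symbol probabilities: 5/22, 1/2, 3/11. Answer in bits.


H = -sum(p_i * log2(p_i)). Terms: -(5/22)*log2(5/22) = 0.485796; -(1/2)*log2(1/2) = 0.500000; -(3/11)*log2(3/11) = 0.511219. H = 0.485796 + 0.500000 + 0.511219 = 1.497

1.497 bits


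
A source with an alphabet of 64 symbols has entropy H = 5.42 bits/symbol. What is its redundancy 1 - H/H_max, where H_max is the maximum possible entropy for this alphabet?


H_max = log2(K) = log2(64) = 6.0 bits/symbol. Redundancy = 1 - H/H_max = 1 - 5.42/6.0 = 1 - 0.9033 = 0.0967

0.0967


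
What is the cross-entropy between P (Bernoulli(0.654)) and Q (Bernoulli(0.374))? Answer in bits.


H(P,Q) = -p*log2(q) - (1-p)*log2(1-q). -0.654*log2(0.374) = 0.927954; -0.346*log2(0.626) = 0.233815. H(P,Q) = 0.927954 + 0.233815 = 1.1618

1.1618 bits


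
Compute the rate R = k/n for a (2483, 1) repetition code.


Rate = k/n = 1/2483

1/2483


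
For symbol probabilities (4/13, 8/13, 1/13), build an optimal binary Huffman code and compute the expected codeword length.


Huffman construction (repeatedly merge the two least-probable nodes; each merge adds 1 bit to every symbol beneath it): 1/13 + 4/13 = 5/13; 5/13 + 8/13 = 1. Resulting codeword lengths (in the order the probabilities were given): (2, 1, 2). L_avg = sum(p_i * l_i) = 4/13*2 + 8/13*1 + 1/13*2 = 18/13 = 1.3846

1.3846 bits


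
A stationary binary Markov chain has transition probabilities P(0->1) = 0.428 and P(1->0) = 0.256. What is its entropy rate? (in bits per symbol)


Stationary distribution: pi_0 = p10/(p01+p10) = 0.3743, pi_1 = 0.6257. Entropy rate H' = pi_0*H(p01) + pi_1*H(p10) = 0.3743*0.985 + 0.6257*0.8207 = 0.8822

0.8822 bits/symbol


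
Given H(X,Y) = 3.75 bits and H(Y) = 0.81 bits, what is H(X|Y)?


H(X|Y) = H(X,Y) - H(Y) = 3.75 - 0.81 = 2.94

2.94 bits


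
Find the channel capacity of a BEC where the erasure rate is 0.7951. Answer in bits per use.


C = 1 - epsilon = 1 - 0.7951 = 0.2049

0.2049 bits


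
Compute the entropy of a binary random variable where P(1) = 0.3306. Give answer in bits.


H = -p*log2(p) - (1-p)*log2(1-p). -0.3306*log2(0.3306) = 0.527916; -0.6694*log2(0.6694) = 0.387622. H = 0.527916 + 0.387622 = 0.9155

0.9155 bits


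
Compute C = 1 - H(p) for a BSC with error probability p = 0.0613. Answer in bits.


H(p) = -p*log2(p) - (1-p)*log2(1-p) = -0.0613*log2(0.0613) - 0.9387*log2(0.9387) = 0.246915 + 0.085669 = 0.3326. C = 1 - H(p) = 1 - 0.3326 = 0.6674

0.6674 bits


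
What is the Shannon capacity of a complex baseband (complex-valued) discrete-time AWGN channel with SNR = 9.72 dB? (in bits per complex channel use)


SNR_linear = 10^(9.72/10) = 9.3756; C = log2(1 + SNR_linear) = log2(1 + 9.3756) = 3.3751

3.3751 bits/channel use


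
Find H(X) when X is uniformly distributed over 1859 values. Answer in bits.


H = log2(n) = log2(1859) = 10.8603

10.8603 bits


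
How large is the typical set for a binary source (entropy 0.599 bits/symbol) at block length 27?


log2|A_typical| = nH = 27 * 0.599 = 16.173, so |A_typical| ~ 2^16.173 = 7.389e+04

7.389e+04


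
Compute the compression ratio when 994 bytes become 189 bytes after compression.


Ratio = original / compressed = 994 / 189 = 5.2593

5.2593


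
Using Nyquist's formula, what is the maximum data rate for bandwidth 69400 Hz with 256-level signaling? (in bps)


Rate = 2 * B * log2(M) = 2 * 69400 * 8.0 = 1110400.0

1110400.0 bps


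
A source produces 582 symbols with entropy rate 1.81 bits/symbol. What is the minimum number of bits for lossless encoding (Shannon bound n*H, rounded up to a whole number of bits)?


Minimum bits >= n * H = 582 * 1.81 = 1053.42, rounded up to a whole number of bits = 1054

1054 bits


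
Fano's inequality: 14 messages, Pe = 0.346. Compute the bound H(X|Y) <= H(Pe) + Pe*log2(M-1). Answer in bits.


H(Pe) = -Pe*log2(Pe) - (1-Pe)*log2(1-Pe) = -0.346*log2(0.346) - 0.654*log2(0.654) = 0.529780 + 0.400665 = 0.9304. Pe*log2(M-1) = 0.346*log2(13) = 1.280352. Bound = H(Pe) + Pe*log2(M-1) = 0.529780 + 0.400665 + 1.280352 = 2.2108

2.2108 bits


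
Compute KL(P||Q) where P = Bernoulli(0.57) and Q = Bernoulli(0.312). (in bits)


KL = p*log2(p/q) + (1-p)*log2((1-p)/(1-q)) = 0.57*log2(0.57/0.312) + 0.43*log2(0.43/0.688) = 0.204

0.204 bits


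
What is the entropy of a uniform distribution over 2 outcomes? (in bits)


H = log2(n) = log2(2) = 1.0

1.0 bits


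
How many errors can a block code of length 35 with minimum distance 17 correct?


Correction capability = floor((d-1)/2) = floor((17-1)/2) = 8

8 errors


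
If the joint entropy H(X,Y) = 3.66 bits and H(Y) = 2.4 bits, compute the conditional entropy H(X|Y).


H(X|Y) = H(X,Y) - H(Y) = 3.66 - 2.4 = 1.26

1.26 bits


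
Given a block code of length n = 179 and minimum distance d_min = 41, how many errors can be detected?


Detection capability = d_min - 1 = 41 - 1 = 40

40 errors


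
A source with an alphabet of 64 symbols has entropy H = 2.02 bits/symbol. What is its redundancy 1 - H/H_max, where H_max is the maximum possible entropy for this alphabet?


H_max = log2(K) = log2(64) = 6.0 bits/symbol. Redundancy = 1 - H/H_max = 1 - 2.02/6.0 = 1 - 0.3367 = 0.6633

0.6633


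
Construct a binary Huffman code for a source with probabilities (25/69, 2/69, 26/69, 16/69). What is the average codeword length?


Huffman construction (repeatedly merge the two least-probable nodes; each merge adds 1 bit to every symbol beneath it): 2/69 + 16/69 = 6/23; 6/23 + 25/69 = 43/69; 26/69 + 43/69 = 1. Resulting codeword lengths (in the order the probabilities were given): (2, 3, 1, 3). L_avg = sum(p_i * l_i) = 25/69*2 + 2/69*3 + 26/69*1 + 16/69*3 = 130/69 = 1.8841

1.8841 bits


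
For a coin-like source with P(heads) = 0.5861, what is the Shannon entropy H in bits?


H = -p*log2(p) - (1-p)*log2(1-p). -0.5861*log2(0.5861) = 0.451755; -0.4139*log2(0.4139) = 0.526748. H = 0.451755 + 0.526748 = 0.9785

0.9785 bits


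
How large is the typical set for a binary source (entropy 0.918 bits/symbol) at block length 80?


log2|A_typical| = nH = 80 * 0.918 = 73.44, so |A_typical| ~ 2^73.44 = 1.281e+22

1.281e+22


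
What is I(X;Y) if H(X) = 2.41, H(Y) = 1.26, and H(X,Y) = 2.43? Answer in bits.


I(X;Y) = H(X) + H(Y) - H(X,Y) = 2.41 + 1.26 - 2.43 = 1.24

1.24 bits


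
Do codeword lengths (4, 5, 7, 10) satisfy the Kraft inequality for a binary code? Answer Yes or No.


Kraft sum = sum(2^(-l_i)) = 0.1025, need <= 1. Result: satisfied (a binary prefix-free code with these lengths exists)

Yes


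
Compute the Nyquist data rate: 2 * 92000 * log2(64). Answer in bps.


Rate = 2 * B * log2(M) = 2 * 92000 * 6.0 = 1104000.0

1104000.0 bps


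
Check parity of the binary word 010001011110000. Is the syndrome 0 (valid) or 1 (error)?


Syndrome = XOR of all bits = 0 XOR 1 XOR 0 XOR 0 XOR 0 XOR 1 XOR 0 XOR 1 XOR 1 XOR 1 XOR 1 XOR 0 XOR 0 XOR 0 XOR 0 = 0

0


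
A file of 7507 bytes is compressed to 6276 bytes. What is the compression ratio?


Ratio = original / compressed = 7507 / 6276 = 1.1961

1.1961


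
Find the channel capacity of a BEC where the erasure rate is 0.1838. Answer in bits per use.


C = 1 - epsilon = 1 - 0.1838 = 0.8162

0.8162 bits


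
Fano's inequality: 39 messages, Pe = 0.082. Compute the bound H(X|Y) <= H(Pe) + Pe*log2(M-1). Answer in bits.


H(Pe) = -Pe*log2(Pe) - (1-Pe)*log2(1-Pe) = -0.082*log2(0.082) - 0.918*log2(0.918) = 0.295875 + 0.113312 = 0.4092. Pe*log2(M-1) = 0.082*log2(38) = 0.430330. Bound = H(Pe) + Pe*log2(M-1) = 0.295875 + 0.113312 + 0.430330 = 0.8395

0.8395 bits


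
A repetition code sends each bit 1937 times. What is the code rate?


Rate = k/n = 1/1937

1/1937


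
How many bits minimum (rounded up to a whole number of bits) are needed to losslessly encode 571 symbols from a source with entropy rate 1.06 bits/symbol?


Minimum bits >= n * H = 571 * 1.06 = 605.26, rounded up to a whole number of bits = 606

606 bits


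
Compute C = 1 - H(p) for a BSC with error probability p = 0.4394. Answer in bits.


H(p) = -p*log2(p) - (1-p)*log2(1-p) = -0.4394*log2(0.4394) - 0.5606*log2(0.5606) = 0.521301 + 0.468077 = 0.9894. C = 1 - H(p) = 1 - 0.9894 = 0.0106

0.0106 bits


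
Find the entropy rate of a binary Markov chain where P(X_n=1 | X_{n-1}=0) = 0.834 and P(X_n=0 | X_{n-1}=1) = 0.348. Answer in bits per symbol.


Stationary distribution: pi_0 = p10/(p01+p10) = 0.2944, pi_1 = 0.7056. Entropy rate H' = pi_0*H(p01) + pi_1*H(p10) = 0.2944*0.6485 + 0.7056*0.9323 = 0.8487

0.8487 bits/symbol


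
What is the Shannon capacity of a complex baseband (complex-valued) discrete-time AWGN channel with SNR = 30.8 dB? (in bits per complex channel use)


SNR_linear = 10^(30.8/10) = 1202.2644; C = log2(1 + SNR_linear) = log2(1 + 1202.2644) = 10.2327

10.2327 bits/channel use


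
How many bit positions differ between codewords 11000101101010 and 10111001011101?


Count differing positions: . ^ ^ ^ ^ ^ . . ^ ^ . ^ ^ ^ = 10 differences

10


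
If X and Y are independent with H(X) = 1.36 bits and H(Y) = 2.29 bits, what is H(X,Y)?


For independent variables, H(X,Y) = H(X) + H(Y) = 1.36 + 2.29 = 3.65

3.65 bits


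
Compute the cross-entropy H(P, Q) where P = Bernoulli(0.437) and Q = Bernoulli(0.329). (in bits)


H(P,Q) = -p*log2(q) - (1-p)*log2(1-q). -0.437*log2(0.329) = 0.700878; -0.563*log2(0.671) = 0.324071. H(P,Q) = 0.700878 + 0.324071 = 1.0249

1.0249 bits


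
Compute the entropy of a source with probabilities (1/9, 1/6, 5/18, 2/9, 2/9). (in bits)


H = -sum(p_i * log2(p_i)). Terms: -(1/9)*log2(1/9) = 0.352214; -(1/6)*log2(1/6) = 0.430827; -(5/18)*log2(5/18) = 0.513332; -(2/9)*log2(2/9) = 0.482206; -(2/9)*log2(2/9) = 0.482206. H = 0.352214 + 0.430827 + 0.513332 + 0.482206 + 0.482206 = 2.2608

2.2608 bits


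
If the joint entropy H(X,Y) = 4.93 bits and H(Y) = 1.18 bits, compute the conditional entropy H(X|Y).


H(X|Y) = H(X,Y) - H(Y) = 4.93 - 1.18 = 3.75

3.75 bits


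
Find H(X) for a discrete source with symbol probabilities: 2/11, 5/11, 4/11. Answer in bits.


H = -sum(p_i * log2(p_i)). Terms: -(2/11)*log2(2/11) = 0.447169; -(5/11)*log2(5/11) = 0.517047; -(4/11)*log2(4/11) = 0.530702. H = 0.447169 + 0.517047 + 0.530702 = 1.4949

1.4949 bits


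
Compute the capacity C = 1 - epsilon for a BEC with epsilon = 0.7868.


C = 1 - epsilon = 1 - 0.7868 = 0.2132

0.2132 bits


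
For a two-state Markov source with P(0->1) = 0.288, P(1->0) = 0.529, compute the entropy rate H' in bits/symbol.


Stationary distribution: pi_0 = p10/(p01+p10) = 0.6475, pi_1 = 0.3525. Entropy rate H' = pi_0*H(p01) + pi_1*H(p10) = 0.6475*0.8661 + 0.3525*0.9976 = 0.9125

0.9125 bits/symbol


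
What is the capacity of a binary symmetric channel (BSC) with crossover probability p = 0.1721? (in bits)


H(p) = -p*log2(p) - (1-p)*log2(1-p) = -0.1721*log2(0.1721) - 0.8279*log2(0.8279) = 0.436907 + 0.225579 = 0.6625. C = 1 - H(p) = 1 - 0.6625 = 0.3375

0.3375 bits


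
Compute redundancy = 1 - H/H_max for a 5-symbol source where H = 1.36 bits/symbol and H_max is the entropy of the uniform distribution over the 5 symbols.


H_max = log2(K) = log2(5) = 2.3219 bits/symbol. Redundancy = 1 - H/H_max = 1 - 1.36/2.3219 = 1 - 0.5857 = 0.4143

0.4143


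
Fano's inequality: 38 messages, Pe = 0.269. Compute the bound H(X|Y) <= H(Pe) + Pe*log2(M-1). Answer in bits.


H(Pe) = -Pe*log2(Pe) - (1-Pe)*log2(1-Pe) = -0.269*log2(0.269) - 0.731*log2(0.731) = 0.509573 + 0.330453 = 0.84. Pe*log2(M-1) = 0.269*log2(37) = 1.401343. Bound = H(Pe) + Pe*log2(M-1) = 0.509573 + 0.330453 + 1.401343 = 2.2414

2.2414 bits


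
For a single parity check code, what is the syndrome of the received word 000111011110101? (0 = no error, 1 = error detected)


Syndrome = XOR of all bits = 0 XOR 0 XOR 0 XOR 1 XOR 1 XOR 1 XOR 0 XOR 1 XOR 1 XOR 1 XOR 1 XOR 0 XOR 1 XOR 0 XOR 1 = 1

1


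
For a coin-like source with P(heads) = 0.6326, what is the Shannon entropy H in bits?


H = -p*log2(p) - (1-p)*log2(1-p). -0.6326*log2(0.6326) = 0.417917; -0.3674*log2(0.3674) = 0.530737. H = 0.417917 + 0.530737 = 0.9487

0.9487 bits


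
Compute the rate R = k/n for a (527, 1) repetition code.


Rate = k/n = 1/527

1/527


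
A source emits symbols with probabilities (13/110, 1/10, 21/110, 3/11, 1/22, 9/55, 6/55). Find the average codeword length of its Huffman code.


Huffman construction (repeatedly merge the two least-probable nodes; each merge adds 1 bit to every symbol beneath it): 1/22 + 1/10 = 8/55; 6/55 + 13/110 = 5/22; 8/55 + 9/55 = 17/55; 21/110 + 5/22 = 23/55; 3/11 + 17/55 = 32/55; 23/55 + 32/55 = 1. Resulting codeword lengths (in the order the probabilities were given): (3, 4, 2, 2, 4, 3, 3). L_avg = sum(p_i * l_i) = 13/110*3 + 1/10*4 + 21/110*2 + 3/11*2 + 1/22*4 + 9/55*3 + 6/55*3 = 59/22 = 2.6818

2.6818 bits


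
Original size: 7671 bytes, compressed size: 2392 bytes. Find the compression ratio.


Ratio = original / compressed = 7671 / 2392 = 3.2069

3.2069


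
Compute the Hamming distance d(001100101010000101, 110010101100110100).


Count differing positions: ^ ^ ^ ^ ^ . . . . ^ ^ . ^ ^ . . . ^ = 10 differences

10


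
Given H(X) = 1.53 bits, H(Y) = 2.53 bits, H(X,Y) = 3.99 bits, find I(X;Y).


I(X;Y) = H(X) + H(Y) - H(X,Y) = 1.53 + 2.53 - 3.99 = 0.07

0.07 bits


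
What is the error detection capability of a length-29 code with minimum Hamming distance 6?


Detection capability = d_min - 1 = 6 - 1 = 5

5 errors


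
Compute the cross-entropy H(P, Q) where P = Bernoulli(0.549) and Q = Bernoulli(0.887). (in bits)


H(P,Q) = -p*log2(q) - (1-p)*log2(1-q). -0.549*log2(0.887) = 0.094974; -0.451*log2(0.113) = 1.418668. H(P,Q) = 0.094974 + 1.418668 = 1.5136

1.5136 bits


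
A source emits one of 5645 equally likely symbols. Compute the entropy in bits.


H = log2(n) = log2(5645) = 12.4628

12.4628 bits


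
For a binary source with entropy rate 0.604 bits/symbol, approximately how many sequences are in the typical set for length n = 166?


log2|A_typical| = nH = 166 * 0.604 = 100.264, so |A_typical| ~ 2^100.264 = 1.522e+30

1.522e+30


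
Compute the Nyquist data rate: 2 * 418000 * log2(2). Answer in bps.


Rate = 2 * B * log2(M) = 2 * 418000 * 1.0 = 836000.0

836000.0 bps


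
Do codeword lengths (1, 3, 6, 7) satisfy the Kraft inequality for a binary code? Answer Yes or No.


Kraft sum = sum(2^(-l_i)) = 0.6484, need <= 1. Result: satisfied (a binary prefix-free code with these lengths exists)

Yes


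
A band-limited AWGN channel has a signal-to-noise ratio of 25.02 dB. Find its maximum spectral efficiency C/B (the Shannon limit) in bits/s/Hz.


SNR_linear = 10^(25.02/10) = 317.6874; C/B = log2(1 + SNR_linear) = log2(1 + 317.6874) = 8.316

8.316 bits/s/Hz


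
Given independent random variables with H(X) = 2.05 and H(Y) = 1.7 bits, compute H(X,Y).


For independent variables, H(X,Y) = H(X) + H(Y) = 2.05 + 1.7 = 3.75

3.75 bits


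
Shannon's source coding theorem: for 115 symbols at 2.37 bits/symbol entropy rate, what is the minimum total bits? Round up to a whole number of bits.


Minimum bits >= n * H = 115 * 2.37 = 272.55, rounded up to a whole number of bits = 273

273 bits


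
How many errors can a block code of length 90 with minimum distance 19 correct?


Correction capability = floor((d-1)/2) = floor((19-1)/2) = 9

9 errors


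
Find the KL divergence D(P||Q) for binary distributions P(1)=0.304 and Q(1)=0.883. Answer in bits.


KL = p*log2(p/q) + (1-p)*log2((1-p)/(1-q)) = 0.304*log2(0.304/0.883) + 0.696*log2(0.696/0.117) = 1.3229

1.3229 bits


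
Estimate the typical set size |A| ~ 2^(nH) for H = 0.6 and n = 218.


log2|A_typical| = nH = 218 * 0.6 = 130.8, so |A_typical| ~ 2^130.8 = 2.370e+39

2.370e+39


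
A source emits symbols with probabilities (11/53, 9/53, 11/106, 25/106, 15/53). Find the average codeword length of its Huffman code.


Huffman construction (repeatedly merge the two least-probable nodes; each merge adds 1 bit to every symbol beneath it): 11/106 + 9/53 = 29/106; 11/53 + 25/106 = 47/106; 29/106 + 15/53 = 59/106; 47/106 + 59/106 = 1. Resulting codeword lengths (in the order the probabilities were given): (2, 3, 3, 2, 2). L_avg = sum(p_i * l_i) = 11/53*2 + 9/53*3 + 11/106*3 + 25/106*2 + 15/53*2 = 241/106 = 2.2736

2.2736 bits


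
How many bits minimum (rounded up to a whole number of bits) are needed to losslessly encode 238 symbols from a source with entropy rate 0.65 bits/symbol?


Minimum bits >= n * H = 238 * 0.65 = 154.7, rounded up to a whole number of bits = 155

155 bits


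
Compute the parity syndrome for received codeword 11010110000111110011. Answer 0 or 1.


Syndrome = XOR of all bits = 1 XOR 1 XOR 0 XOR 1 XOR 0 XOR 1 XOR 1 XOR 0 XOR 0 XOR 0 XOR 0 XOR 1 XOR 1 XOR 1 XOR 1 XOR 1 XOR 0 XOR 0 XOR 1 XOR 1 = 0

0


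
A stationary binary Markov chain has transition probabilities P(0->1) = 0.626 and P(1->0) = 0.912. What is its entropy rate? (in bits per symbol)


Stationary distribution: pi_0 = p10/(p01+p10) = 0.593, pi_1 = 0.407. Entropy rate H' = pi_0*H(p01) + pi_1*H(p10) = 0.593*0.9537 + 0.407*0.4298 = 0.7404

0.7404 bits/symbol


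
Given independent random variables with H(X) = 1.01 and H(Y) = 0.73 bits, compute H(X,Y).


For independent variables, H(X,Y) = H(X) + H(Y) = 1.01 + 0.73 = 1.74

1.74 bits


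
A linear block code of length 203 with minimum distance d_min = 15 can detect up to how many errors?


Detection capability = d_min - 1 = 15 - 1 = 14

14 errors


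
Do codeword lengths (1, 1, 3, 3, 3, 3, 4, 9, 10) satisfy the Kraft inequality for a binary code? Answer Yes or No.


Kraft sum = sum(2^(-l_i)) = 1.5654, need <= 1. Result: violated (a binary prefix-free code with these lengths cannot exist)

No


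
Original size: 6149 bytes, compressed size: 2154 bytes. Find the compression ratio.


Ratio = original / compressed = 6149 / 2154 = 2.8547

2.8547


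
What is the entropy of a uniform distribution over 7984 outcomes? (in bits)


H = log2(n) = log2(7984) = 12.9629

12.9629 bits


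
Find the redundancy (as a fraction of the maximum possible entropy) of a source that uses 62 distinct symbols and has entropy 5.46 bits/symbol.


H_max = log2(K) = log2(62) = 5.9542 bits/symbol. Redundancy = 1 - H/H_max = 1 - 5.46/5.9542 = 1 - 0.917 = 0.083

0.083


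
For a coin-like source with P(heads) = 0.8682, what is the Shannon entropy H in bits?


H = -p*log2(p) - (1-p)*log2(1-p). -0.8682*log2(0.8682) = 0.177027; -0.1318*log2(0.1318) = 0.385328. H = 0.177027 + 0.385328 = 0.5624

0.5624 bits
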